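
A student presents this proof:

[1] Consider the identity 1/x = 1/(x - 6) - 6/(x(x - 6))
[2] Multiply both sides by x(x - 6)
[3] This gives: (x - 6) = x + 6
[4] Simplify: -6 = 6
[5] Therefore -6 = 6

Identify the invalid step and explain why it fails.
Step 3: This gives: (x - 6) = x + 6

Step 3 makes a sign error when clearing denominators. Multiplying -6/(x(x - 6)) by x(x - 6) gives -6, not +6. The correct result is (x - 6) = x - 6, which is trivially true, not (x - 6) = x + 6. (Step 1 is a valid identity: 1/(x - 6) - 6/(x(x - 6)) = (x - 6)/(x(x - 6)) = 1/x.)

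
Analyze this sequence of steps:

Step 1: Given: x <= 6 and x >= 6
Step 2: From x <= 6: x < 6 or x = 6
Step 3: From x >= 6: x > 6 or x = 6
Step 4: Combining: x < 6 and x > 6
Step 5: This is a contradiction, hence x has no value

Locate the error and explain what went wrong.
Step 4: Combining: x < 6 and x > 6

Step 4 incorrectly combines the conditions. From x <= 6 and x >= 6, the intersection is x = 6. The error treats the 'or' cases as 'and' requirements. The correct conclusion is that x = 6 is the unique solution, not that no solution exists.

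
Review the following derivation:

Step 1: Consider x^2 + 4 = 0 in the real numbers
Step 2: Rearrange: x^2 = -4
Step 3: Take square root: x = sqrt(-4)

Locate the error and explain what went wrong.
Step 3: Take square root: x = sqrt(-4)

Step 3 takes the square root of -4, which is negative. In the real number system, the square root of a negative number is undefined. The equation x^2 + 4 = 0 has no real solutions. Square roots of negative numbers only exist in the complex numbers.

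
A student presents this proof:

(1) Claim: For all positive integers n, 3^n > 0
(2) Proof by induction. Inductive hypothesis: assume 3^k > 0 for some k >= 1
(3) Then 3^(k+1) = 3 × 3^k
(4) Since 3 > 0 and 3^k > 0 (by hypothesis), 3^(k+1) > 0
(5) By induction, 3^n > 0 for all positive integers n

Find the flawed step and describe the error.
Step 5: By induction, 3^n > 0 for all positive integers n

Step 5 concludes the proof by induction, but no base case was ever established. A valid induction proof requires: (1) a base case proving 3^1 > 0, and (2) an inductive step showing IF 3^k > 0 THEN 3^(k+1) > 0. Steps 2-4 correctly establish the inductive step, but without the base case the conclusion in step 5 does not follow.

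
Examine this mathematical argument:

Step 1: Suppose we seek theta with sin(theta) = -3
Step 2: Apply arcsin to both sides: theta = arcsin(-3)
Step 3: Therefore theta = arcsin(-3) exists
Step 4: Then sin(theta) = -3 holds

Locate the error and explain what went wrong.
Step 2: Apply arcsin to both sides: theta = arcsin(-3)

Step 2 applies arcsin to -3. However, arcsin(x) is only defined for x in [-1, 1] because sin(theta) can only produce values in that range. Since |-3| > 1, arcsin(-3) is undefined. There is no angle whose sine equals -3.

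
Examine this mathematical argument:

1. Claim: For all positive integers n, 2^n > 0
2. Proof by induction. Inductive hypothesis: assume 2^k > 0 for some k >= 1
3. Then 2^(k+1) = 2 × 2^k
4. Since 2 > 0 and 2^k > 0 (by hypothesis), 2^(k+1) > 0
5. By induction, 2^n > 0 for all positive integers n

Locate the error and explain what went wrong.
Step 5: By induction, 2^n > 0 for all positive integers n

Step 5 concludes the proof by induction, but no base case was ever established. A valid induction proof requires: (1) a base case proving 2^1 > 0, and (2) an inductive step showing IF 2^k > 0 THEN 2^(k+1) > 0. Steps 2-4 correctly establish the inductive step, but without the base case the conclusion in step 5 does not follow.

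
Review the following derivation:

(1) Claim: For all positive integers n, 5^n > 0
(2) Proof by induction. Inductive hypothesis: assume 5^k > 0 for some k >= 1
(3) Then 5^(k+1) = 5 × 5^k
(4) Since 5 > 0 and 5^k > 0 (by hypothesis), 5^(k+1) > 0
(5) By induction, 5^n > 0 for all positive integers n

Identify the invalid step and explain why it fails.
Step 5: By induction, 5^n > 0 for all positive integers n

Step 5 concludes the proof by induction, but no base case was ever established. A valid induction proof requires: (1) a base case proving 5^1 > 0, and (2) an inductive step showing IF 5^k > 0 THEN 5^(k+1) > 0. Steps 2-4 correctly establish the inductive step, but without the base case the conclusion in step 5 does not follow.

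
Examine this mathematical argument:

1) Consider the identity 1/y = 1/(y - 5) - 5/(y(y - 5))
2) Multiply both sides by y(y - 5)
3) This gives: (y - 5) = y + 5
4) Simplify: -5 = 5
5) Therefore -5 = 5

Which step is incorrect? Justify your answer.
Step 3: This gives: (y - 5) = y + 5

Step 3 makes a sign error when clearing denominators. Multiplying -5/(y(y - 5)) by y(y - 5) gives -5, not +5. The correct result is (y - 5) = y - 5, which is trivially true, not (y - 5) = y + 5. (Step 1 is a valid identity: 1/(y - 5) - 5/(y(y - 5)) = (y - 5)/(y(y - 5)) = 1/y.)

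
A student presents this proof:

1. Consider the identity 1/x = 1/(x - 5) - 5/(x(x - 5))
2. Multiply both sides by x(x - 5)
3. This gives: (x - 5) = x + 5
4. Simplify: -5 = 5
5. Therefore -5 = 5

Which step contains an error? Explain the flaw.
Step 3: This gives: (x - 5) = x + 5

Step 3 makes a sign error when clearing denominators. Multiplying -5/(x(x - 5)) by x(x - 5) gives -5, not +5. The correct result is (x - 5) = x - 5, which is trivially true, not (x - 5) = x + 5. (Step 1 is a valid identity: 1/(x - 5) - 5/(x(x - 5)) = (x - 5)/(x(x - 5)) = 1/x.)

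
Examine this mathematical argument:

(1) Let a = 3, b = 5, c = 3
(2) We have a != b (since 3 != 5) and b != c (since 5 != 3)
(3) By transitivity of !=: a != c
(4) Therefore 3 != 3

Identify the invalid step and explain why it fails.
Step 3: By transitivity of !=: a != c

Step 3 incorrectly applies transitivity to the '!=' relation. Transitivity states: if a R b and b R c, then a R c. However, '!=' is not transitive. Counterexample: 3 != 5 and 5 != 3, but 3 = 3 (both equal 3). Transitivity holds for relations like <, <=, =, but not for !=.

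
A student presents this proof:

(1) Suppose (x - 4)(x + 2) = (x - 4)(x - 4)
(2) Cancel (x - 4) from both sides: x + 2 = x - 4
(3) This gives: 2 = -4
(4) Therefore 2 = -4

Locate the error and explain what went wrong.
Step 2: Cancel (x - 4) from both sides: x + 2 = x - 4

Step 2 cancels (x - 4) from both sides. This is only valid if (x - 4) ≠ 0, i.e., x ≠ 4. When x = 4, both sides equal zero regardless of the other factors. The correct approach requires considering x = 4 as a separate case.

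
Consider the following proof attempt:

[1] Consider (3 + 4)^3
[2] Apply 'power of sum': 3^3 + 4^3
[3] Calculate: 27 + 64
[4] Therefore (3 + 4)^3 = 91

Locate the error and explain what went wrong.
Step 2: Apply 'power of sum': 3^3 + 4^3

Step 2 incorrectly applies a non-existent rule '(a+b)^n = a^n + b^n'. This is false in general. The correct expansion uses the binomial theorem. The actual value is (3 + 4)^3 = 7^3 = 343, not 91.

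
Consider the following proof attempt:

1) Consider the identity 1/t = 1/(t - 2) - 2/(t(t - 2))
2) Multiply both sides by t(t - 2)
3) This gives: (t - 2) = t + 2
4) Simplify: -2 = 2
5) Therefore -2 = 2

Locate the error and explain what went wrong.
Step 3: This gives: (t - 2) = t + 2

Step 3 makes a sign error when clearing denominators. Multiplying -2/(t(t - 2)) by t(t - 2) gives -2, not +2. The correct result is (t - 2) = t - 2, which is trivially true, not (t - 2) = t + 2. (Step 1 is a valid identity: 1/(t - 2) - 2/(t(t - 2)) = (t - 2)/(t(t - 2)) = 1/t.)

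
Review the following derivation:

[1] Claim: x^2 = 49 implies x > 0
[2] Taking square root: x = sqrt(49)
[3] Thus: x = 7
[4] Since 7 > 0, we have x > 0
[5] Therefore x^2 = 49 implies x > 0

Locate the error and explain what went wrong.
Step 2: Taking square root: x = sqrt(49)

Step 2 takes the square root and assumes the positive root only. The equation x^2 = 49 actually has two solutions: x = 7 and x = -7. The proof silently assumes x > 0 without justification, then uses this assumption to conclude x > 0, which is circular. The counterexample x = -7 shows the claim is false.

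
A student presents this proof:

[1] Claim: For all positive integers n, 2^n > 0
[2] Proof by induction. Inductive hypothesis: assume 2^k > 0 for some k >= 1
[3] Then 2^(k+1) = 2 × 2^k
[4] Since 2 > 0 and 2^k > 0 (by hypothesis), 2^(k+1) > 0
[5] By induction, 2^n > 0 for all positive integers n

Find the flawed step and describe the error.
Step 5: By induction, 2^n > 0 for all positive integers n

Step 5 concludes the proof by induction, but no base case was ever established. A valid induction proof requires: (1) a base case proving 2^1 > 0, and (2) an inductive step showing IF 2^k > 0 THEN 2^(k+1) > 0. Steps 2-4 correctly establish the inductive step, but without the base case the conclusion in step 5 does not follow.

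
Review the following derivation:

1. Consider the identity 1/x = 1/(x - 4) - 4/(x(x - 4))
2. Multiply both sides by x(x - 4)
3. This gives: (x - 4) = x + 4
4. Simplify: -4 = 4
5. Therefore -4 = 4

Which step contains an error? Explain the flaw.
Step 3: This gives: (x - 4) = x + 4

Step 3 makes a sign error when clearing denominators. Multiplying -4/(x(x - 4)) by x(x - 4) gives -4, not +4. The correct result is (x - 4) = x - 4, which is trivially true, not (x - 4) = x + 4. (Step 1 is a valid identity: 1/(x - 4) - 4/(x(x - 4)) = (x - 4)/(x(x - 4)) = 1/x.)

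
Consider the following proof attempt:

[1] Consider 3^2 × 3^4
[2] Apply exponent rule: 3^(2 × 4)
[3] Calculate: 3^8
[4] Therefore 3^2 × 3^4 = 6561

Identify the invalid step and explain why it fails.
Step 2: Apply exponent rule: 3^(2 × 4)

Step 2 incorrectly states that a^b × a^c = a^(b×c). The correct rule is a^b × a^c = a^(b+c). The actual value is 3^2 × 3^4 = 3^6 = 729, not 3^8 = 6561.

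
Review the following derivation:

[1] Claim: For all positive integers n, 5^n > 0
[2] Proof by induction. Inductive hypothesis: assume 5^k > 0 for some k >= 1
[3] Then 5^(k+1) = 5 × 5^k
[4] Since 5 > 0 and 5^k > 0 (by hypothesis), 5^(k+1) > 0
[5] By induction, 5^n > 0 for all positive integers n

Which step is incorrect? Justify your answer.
Step 5: By induction, 5^n > 0 for all positive integers n

Step 5 concludes the proof by induction, but no base case was ever established. A valid induction proof requires: (1) a base case proving 5^1 > 0, and (2) an inductive step showing IF 5^k > 0 THEN 5^(k+1) > 0. Steps 2-4 correctly establish the inductive step, but without the base case the conclusion in step 5 does not follow.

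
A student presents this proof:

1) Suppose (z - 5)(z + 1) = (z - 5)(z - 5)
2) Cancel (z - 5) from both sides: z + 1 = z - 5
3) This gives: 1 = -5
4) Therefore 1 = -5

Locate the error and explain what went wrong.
Step 2: Cancel (z - 5) from both sides: z + 1 = z - 5

Step 2 cancels (z - 5) from both sides. This is only valid if (z - 5) ≠ 0, i.e., z ≠ 5. When z = 5, both sides equal zero regardless of the other factors. The correct approach requires considering z = 5 as a separate case.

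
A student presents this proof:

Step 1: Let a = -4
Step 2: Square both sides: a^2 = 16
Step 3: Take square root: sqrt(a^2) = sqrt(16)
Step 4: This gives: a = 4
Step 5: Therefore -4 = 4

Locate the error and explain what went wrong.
Step 4: This gives: a = 4

Step 4 incorrectly states that sqrt(a^2) = a. The correct identity is sqrt(a^2) = |a|. Since a = -4 < 0, we have sqrt(a^2) = |-4| = 4, not a = -4.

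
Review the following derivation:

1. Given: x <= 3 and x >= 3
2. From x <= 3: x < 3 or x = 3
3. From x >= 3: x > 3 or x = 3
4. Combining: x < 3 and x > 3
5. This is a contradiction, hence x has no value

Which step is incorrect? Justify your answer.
Step 4: Combining: x < 3 and x > 3

Step 4 incorrectly combines the conditions. From x <= 3 and x >= 3, the intersection is x = 3. The error treats the 'or' cases as 'and' requirements. The correct conclusion is that x = 3 is the unique solution, not that no solution exists.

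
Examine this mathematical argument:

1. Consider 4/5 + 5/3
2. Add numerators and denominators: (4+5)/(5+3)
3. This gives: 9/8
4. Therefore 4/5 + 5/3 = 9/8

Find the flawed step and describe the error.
Step 2: Add numerators and denominators: (4+5)/(5+3)

Step 2 incorrectly adds fractions by separately adding numerators and denominators. This is wrong. The correct method requires a common denominator: 4/5 + 5/3 = (4×3 + 5×5)/(5×3) = 37/15 = 37/15. The method used gives 9/8, which is different.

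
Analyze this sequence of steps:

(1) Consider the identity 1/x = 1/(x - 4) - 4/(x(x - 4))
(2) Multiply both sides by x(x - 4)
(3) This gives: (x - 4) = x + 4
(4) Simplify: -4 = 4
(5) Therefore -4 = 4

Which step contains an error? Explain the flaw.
Step 3: This gives: (x - 4) = x + 4

Step 3 makes a sign error when clearing denominators. Multiplying -4/(x(x - 4)) by x(x - 4) gives -4, not +4. The correct result is (x - 4) = x - 4, which is trivially true, not (x - 4) = x + 4. (Step 1 is a valid identity: 1/(x - 4) - 4/(x(x - 4)) = (x - 4)/(x(x - 4)) = 1/x.)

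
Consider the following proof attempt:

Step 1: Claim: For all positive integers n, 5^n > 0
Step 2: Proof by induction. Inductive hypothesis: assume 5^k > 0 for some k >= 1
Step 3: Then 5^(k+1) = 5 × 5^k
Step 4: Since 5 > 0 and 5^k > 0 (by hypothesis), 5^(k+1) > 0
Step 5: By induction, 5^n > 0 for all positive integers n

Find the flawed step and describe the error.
Step 5: By induction, 5^n > 0 for all positive integers n

Step 5 concludes the proof by induction, but no base case was ever established. A valid induction proof requires: (1) a base case proving 5^1 > 0, and (2) an inductive step showing IF 5^k > 0 THEN 5^(k+1) > 0. Steps 2-4 correctly establish the inductive step, but without the base case the conclusion in step 5 does not follow.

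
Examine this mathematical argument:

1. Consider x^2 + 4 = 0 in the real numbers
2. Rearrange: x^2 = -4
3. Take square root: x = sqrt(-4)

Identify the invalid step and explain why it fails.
Step 3: Take square root: x = sqrt(-4)

Step 3 takes the square root of -4, which is negative. In the real number system, the square root of a negative number is undefined. The equation x^2 + 4 = 0 has no real solutions. Square roots of negative numbers only exist in the complex numbers.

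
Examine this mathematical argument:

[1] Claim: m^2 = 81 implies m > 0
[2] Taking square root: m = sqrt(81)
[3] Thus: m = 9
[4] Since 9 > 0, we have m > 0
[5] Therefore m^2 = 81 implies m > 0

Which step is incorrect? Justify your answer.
Step 2: Taking square root: m = sqrt(81)

Step 2 takes the square root and assumes the positive root only. The equation m^2 = 81 actually has two solutions: m = 9 and m = -9. The proof silently assumes m > 0 without justification, then uses this assumption to conclude m > 0, which is circular. The counterexample m = -9 shows the claim is false.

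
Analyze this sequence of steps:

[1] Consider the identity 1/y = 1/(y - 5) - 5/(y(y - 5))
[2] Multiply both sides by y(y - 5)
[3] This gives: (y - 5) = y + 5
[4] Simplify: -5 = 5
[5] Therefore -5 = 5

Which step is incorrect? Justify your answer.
Step 3: This gives: (y - 5) = y + 5

Step 3 makes a sign error when clearing denominators. Multiplying -5/(y(y - 5)) by y(y - 5) gives -5, not +5. The correct result is (y - 5) = y - 5, which is trivially true, not (y - 5) = y + 5. (Step 1 is a valid identity: 1/(y - 5) - 5/(y(y - 5)) = (y - 5)/(y(y - 5)) = 1/y.)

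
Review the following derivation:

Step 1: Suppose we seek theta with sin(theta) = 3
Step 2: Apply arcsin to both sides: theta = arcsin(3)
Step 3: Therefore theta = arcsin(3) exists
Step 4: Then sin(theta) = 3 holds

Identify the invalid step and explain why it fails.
Step 2: Apply arcsin to both sides: theta = arcsin(3)

Step 2 applies arcsin to 3. However, arcsin(x) is only defined for x in [-1, 1] because sin(theta) can only produce values in that range. Since |3| > 1, arcsin(3) is undefined. There is no angle whose sine equals 3.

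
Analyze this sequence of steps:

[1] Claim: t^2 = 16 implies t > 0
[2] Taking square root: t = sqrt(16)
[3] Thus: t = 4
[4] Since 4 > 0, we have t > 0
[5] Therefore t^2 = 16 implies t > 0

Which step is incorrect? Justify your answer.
Step 2: Taking square root: t = sqrt(16)

Step 2 takes the square root and assumes the positive root only. The equation t^2 = 16 actually has two solutions: t = 4 and t = -4. The proof silently assumes t > 0 without justification, then uses this assumption to conclude t > 0, which is circular. The counterexample t = -4 shows the claim is false.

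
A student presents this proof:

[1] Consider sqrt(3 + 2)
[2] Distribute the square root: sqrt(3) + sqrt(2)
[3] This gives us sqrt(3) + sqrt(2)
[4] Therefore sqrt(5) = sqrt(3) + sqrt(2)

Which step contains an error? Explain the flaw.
Step 2: Distribute the square root: sqrt(3) + sqrt(2)

Step 2 incorrectly 'distributes' the square root over addition. The square root function does not distribute: sqrt(a + b) ≠ sqrt(a) + sqrt(b). In fact, sqrt(3 + 2) = sqrt(5) ≈ 2.2361, while sqrt(3) + sqrt(2) ≈ 3.1463.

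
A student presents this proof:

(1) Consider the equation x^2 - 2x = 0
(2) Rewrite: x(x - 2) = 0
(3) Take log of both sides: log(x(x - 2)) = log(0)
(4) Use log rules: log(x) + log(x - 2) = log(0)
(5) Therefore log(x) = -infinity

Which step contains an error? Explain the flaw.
Step 3: Take log of both sides: log(x(x - 2)) = log(0)

Step 3 takes the logarithm of both sides, resulting in log(0) on the right side. The logarithm is only defined for positive numbers; log(0) is undefined (approaches negative infinity). This operation is invalid.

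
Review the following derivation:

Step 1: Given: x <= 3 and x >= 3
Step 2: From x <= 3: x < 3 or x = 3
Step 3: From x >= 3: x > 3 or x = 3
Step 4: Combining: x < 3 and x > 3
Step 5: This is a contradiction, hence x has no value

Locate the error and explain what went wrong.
Step 4: Combining: x < 3 and x > 3

Step 4 incorrectly combines the conditions. From x <= 3 and x >= 3, the intersection is x = 3. The error treats the 'or' cases as 'and' requirements. The correct conclusion is that x = 3 is the unique solution, not that no solution exists.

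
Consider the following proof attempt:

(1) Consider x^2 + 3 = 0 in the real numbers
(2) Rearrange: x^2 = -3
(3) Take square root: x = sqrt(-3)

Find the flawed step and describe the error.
Step 3: Take square root: x = sqrt(-3)

Step 3 takes the square root of -3, which is negative. In the real number system, the square root of a negative number is undefined. The equation x^2 + 3 = 0 has no real solutions. Square roots of negative numbers only exist in the complex numbers.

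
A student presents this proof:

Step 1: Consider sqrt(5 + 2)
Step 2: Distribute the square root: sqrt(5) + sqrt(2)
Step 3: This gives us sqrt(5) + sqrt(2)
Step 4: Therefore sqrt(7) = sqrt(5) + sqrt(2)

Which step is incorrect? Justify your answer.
Step 2: Distribute the square root: sqrt(5) + sqrt(2)

Step 2 incorrectly 'distributes' the square root over addition. The square root function does not distribute: sqrt(a + b) ≠ sqrt(a) + sqrt(b). In fact, sqrt(5 + 2) = sqrt(7) ≈ 2.6458, while sqrt(5) + sqrt(2) ≈ 3.6503.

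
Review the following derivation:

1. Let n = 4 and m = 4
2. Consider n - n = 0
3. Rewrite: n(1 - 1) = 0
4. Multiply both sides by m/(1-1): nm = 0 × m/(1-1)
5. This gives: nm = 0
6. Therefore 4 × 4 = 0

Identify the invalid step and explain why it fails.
Step 4: Multiply both sides by m/(1-1): nm = 0 × m/(1-1)

Step 4 multiplies both sides by m/(1-1). However, 1-1 = 0, so this is multiplication by m/0, which is undefined. We cannot multiply by an undefined expression.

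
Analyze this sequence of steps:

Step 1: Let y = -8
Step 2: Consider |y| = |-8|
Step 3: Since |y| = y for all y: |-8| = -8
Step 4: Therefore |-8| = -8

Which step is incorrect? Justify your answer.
Step 3: Since |y| = y for all y: |-8| = -8

Step 3 incorrectly states that |y| = y for all y. The correct definition is |y| = y when y >= 0, and |y| = -y when y < 0. Since -8 < 0, we have |-8| = -(-8) = 8, not -8.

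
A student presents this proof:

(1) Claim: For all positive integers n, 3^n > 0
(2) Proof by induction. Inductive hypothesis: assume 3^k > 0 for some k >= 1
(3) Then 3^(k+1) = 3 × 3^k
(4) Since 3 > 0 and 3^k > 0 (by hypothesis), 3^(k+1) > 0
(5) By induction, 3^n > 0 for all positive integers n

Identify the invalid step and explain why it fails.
Step 5: By induction, 3^n > 0 for all positive integers n

Step 5 concludes the proof by induction, but no base case was ever established. A valid induction proof requires: (1) a base case proving 3^1 > 0, and (2) an inductive step showing IF 3^k > 0 THEN 3^(k+1) > 0. Steps 2-4 correctly establish the inductive step, but without the base case the conclusion in step 5 does not follow.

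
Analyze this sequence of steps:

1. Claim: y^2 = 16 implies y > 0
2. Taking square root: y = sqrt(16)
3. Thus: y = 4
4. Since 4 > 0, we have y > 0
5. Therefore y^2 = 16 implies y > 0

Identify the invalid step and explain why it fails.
Step 2: Taking square root: y = sqrt(16)

Step 2 takes the square root and assumes the positive root only. The equation y^2 = 16 actually has two solutions: y = 4 and y = -4. The proof silently assumes y > 0 without justification, then uses this assumption to conclude y > 0, which is circular. The counterexample y = -4 shows the claim is false.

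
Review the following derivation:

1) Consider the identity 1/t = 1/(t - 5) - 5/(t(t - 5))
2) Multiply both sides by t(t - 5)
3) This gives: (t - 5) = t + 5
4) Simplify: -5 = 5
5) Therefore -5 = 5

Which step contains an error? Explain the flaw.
Step 3: This gives: (t - 5) = t + 5

Step 3 makes a sign error when clearing denominators. Multiplying -5/(t(t - 5)) by t(t - 5) gives -5, not +5. The correct result is (t - 5) = t - 5, which is trivially true, not (t - 5) = t + 5. (Step 1 is a valid identity: 1/(t - 5) - 5/(t(t - 5)) = (t - 5)/(t(t - 5)) = 1/t.)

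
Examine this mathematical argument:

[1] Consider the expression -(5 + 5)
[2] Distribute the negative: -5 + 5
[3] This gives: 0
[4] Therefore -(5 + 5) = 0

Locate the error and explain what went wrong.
Step 2: Distribute the negative: -5 + 5

Step 2 incorrectly distributes the negative sign. The correct distribution is -(5 + 5) = -5 - 5 = -10. The negative must be applied to both terms, not just the first. The error treats -(5 + 5) as -5 + 5, which equals 0 instead of -10.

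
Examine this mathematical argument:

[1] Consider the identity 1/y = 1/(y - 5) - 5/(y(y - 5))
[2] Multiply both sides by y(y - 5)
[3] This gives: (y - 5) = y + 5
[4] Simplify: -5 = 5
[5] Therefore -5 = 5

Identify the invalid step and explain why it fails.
Step 3: This gives: (y - 5) = y + 5

Step 3 makes a sign error when clearing denominators. Multiplying -5/(y(y - 5)) by y(y - 5) gives -5, not +5. The correct result is (y - 5) = y - 5, which is trivially true, not (y - 5) = y + 5. (Step 1 is a valid identity: 1/(y - 5) - 5/(y(y - 5)) = (y - 5)/(y(y - 5)) = 1/y.)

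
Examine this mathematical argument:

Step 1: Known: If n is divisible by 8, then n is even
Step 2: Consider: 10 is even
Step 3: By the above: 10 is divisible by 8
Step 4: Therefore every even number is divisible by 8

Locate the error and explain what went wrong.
Step 3: By the above: 10 is divisible by 8

Step 3 commits the fallacy of affirming the consequent. The known fact 'divisible by 8 → even' does NOT imply 'even → divisible by 8'. That would be the converse, which is false. For example, 10 is even but 10 ÷ 8 = 1.25, which is not an integer.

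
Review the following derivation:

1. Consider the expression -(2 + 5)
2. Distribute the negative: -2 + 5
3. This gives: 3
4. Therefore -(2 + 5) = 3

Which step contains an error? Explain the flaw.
Step 2: Distribute the negative: -2 + 5

Step 2 incorrectly distributes the negative sign. The correct distribution is -(2 + 5) = -2 - 5 = -7. The negative must be applied to both terms, not just the first. The error treats -(2 + 5) as -2 + 5, which equals 3 instead of -7.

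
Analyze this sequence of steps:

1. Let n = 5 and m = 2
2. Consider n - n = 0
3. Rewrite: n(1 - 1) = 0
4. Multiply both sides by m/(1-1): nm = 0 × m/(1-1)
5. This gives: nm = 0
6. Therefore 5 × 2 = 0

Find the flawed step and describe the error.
Step 4: Multiply both sides by m/(1-1): nm = 0 × m/(1-1)

Step 4 multiplies both sides by m/(1-1). However, 1-1 = 0, so this is multiplication by m/0, which is undefined. We cannot multiply by an undefined expression.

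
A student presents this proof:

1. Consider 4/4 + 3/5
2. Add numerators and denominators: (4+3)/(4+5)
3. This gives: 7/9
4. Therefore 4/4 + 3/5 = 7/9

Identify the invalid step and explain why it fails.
Step 2: Add numerators and denominators: (4+3)/(4+5)

Step 2 incorrectly adds fractions by separately adding numerators and denominators. This is wrong. The correct method requires a common denominator: 4/4 + 3/5 = (4×5 + 3×4)/(4×5) = 32/20 = 8/5. The method used gives 7/9, which is different.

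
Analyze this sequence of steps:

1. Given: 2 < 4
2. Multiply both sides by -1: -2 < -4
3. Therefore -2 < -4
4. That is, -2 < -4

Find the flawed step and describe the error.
Step 2: Multiply both sides by -1: -2 < -4

Step 2 multiplies both sides by -1 but fails to reverse the inequality sign. When multiplying (or dividing) an inequality by a negative number, the direction must be reversed. Since 2 < 4, we should get -2 > -4, i.e., -2 > -4.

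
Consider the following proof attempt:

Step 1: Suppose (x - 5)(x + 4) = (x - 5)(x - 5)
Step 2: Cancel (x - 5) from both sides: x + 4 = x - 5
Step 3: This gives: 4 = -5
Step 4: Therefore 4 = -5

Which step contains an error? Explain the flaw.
Step 2: Cancel (x - 5) from both sides: x + 4 = x - 5

Step 2 cancels (x - 5) from both sides. This is only valid if (x - 5) ≠ 0, i.e., x ≠ 5. When x = 5, both sides equal zero regardless of the other factors. The correct approach requires considering x = 5 as a separate case.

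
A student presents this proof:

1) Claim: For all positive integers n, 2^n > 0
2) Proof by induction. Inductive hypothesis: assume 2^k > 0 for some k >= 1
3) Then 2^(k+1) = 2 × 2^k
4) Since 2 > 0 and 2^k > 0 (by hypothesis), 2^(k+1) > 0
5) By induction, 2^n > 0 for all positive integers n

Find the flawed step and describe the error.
Step 5: By induction, 2^n > 0 for all positive integers n

Step 5 concludes the proof by induction, but no base case was ever established. A valid induction proof requires: (1) a base case proving 2^1 > 0, and (2) an inductive step showing IF 2^k > 0 THEN 2^(k+1) > 0. Steps 2-4 correctly establish the inductive step, but without the base case the conclusion in step 5 does not follow.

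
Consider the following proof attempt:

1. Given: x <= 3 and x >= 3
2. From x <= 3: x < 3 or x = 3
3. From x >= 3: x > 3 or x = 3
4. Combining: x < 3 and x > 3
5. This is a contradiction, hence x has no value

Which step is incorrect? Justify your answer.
Step 4: Combining: x < 3 and x > 3

Step 4 incorrectly combines the conditions. From x <= 3 and x >= 3, the intersection is x = 3. The error treats the 'or' cases as 'and' requirements. The correct conclusion is that x = 3 is the unique solution, not that no solution exists.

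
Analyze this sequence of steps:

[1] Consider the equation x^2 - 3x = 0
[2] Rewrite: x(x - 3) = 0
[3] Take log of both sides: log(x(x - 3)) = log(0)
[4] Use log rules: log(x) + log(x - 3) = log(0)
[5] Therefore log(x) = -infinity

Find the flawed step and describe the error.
Step 3: Take log of both sides: log(x(x - 3)) = log(0)

Step 3 takes the logarithm of both sides, resulting in log(0) on the right side. The logarithm is only defined for positive numbers; log(0) is undefined (approaches negative infinity). This operation is invalid.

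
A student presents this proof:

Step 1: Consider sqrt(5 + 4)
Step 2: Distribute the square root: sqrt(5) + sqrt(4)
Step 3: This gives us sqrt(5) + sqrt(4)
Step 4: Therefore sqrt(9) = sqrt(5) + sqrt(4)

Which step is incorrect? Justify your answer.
Step 2: Distribute the square root: sqrt(5) + sqrt(4)

Step 2 incorrectly 'distributes' the square root over addition. The square root function does not distribute: sqrt(a + b) ≠ sqrt(a) + sqrt(b). In fact, sqrt(5 + 4) = sqrt(9) ≈ 3.0000, while sqrt(5) + sqrt(4) ≈ 4.2361.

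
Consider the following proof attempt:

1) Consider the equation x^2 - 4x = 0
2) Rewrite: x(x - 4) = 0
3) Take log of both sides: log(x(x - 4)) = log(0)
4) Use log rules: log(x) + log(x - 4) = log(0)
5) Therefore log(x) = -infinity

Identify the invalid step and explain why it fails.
Step 3: Take log of both sides: log(x(x - 4)) = log(0)

Step 3 takes the logarithm of both sides, resulting in log(0) on the right side. The logarithm is only defined for positive numbers; log(0) is undefined (approaches negative infinity). This operation is invalid.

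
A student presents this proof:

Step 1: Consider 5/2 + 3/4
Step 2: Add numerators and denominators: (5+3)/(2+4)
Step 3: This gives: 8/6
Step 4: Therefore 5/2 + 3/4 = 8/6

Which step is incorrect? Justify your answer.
Step 2: Add numerators and denominators: (5+3)/(2+4)

Step 2 incorrectly adds fractions by separately adding numerators and denominators. This is wrong. The correct method requires a common denominator: 5/2 + 3/4 = (5×4 + 3×2)/(2×4) = 26/8 = 13/4. The method used gives 8/6, which is different.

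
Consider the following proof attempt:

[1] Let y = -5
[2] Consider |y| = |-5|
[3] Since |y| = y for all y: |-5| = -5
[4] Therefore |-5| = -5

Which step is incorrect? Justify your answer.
Step 3: Since |y| = y for all y: |-5| = -5

Step 3 incorrectly states that |y| = y for all y. The correct definition is |y| = y when y >= 0, and |y| = -y when y < 0. Since -5 < 0, we have |-5| = -(-5) = 5, not -5.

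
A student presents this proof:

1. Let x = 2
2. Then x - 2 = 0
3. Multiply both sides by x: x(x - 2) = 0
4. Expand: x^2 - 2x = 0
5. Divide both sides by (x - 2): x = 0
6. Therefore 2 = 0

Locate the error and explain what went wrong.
Step 5: Divide both sides by (x - 2): x = 0

Step 5 divides both sides by (x - 2). However, since x = 2, we have (x - 2) = 0. Division by zero is undefined, making this step invalid.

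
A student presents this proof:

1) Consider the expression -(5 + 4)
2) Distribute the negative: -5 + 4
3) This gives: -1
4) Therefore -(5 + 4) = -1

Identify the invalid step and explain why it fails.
Step 2: Distribute the negative: -5 + 4

Step 2 incorrectly distributes the negative sign. The correct distribution is -(5 + 4) = -5 - 4 = -9. The negative must be applied to both terms, not just the first. The error treats -(5 + 4) as -5 + 4, which equals -1 instead of -9.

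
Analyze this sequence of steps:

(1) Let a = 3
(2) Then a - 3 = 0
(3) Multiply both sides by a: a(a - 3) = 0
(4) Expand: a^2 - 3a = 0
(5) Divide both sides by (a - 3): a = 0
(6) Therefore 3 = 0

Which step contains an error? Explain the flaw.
Step 5: Divide both sides by (a - 3): a = 0

Step 5 divides both sides by (a - 3). However, since a = 3, we have (a - 3) = 0. Division by zero is undefined, making this step invalid.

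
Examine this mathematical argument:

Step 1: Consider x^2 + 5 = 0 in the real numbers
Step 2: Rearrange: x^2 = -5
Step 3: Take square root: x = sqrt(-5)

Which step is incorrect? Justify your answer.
Step 3: Take square root: x = sqrt(-5)

Step 3 takes the square root of -5, which is negative. In the real number system, the square root of a negative number is undefined. The equation x^2 + 5 = 0 has no real solutions. Square roots of negative numbers only exist in the complex numbers.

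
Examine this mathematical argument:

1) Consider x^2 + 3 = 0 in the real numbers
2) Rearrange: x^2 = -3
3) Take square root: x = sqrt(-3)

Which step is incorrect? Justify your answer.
Step 3: Take square root: x = sqrt(-3)

Step 3 takes the square root of -3, which is negative. In the real number system, the square root of a negative number is undefined. The equation x^2 + 3 = 0 has no real solutions. Square roots of negative numbers only exist in the complex numbers.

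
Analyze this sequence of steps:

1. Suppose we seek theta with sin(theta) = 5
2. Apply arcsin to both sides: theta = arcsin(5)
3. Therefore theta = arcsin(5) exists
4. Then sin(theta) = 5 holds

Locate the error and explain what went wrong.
Step 2: Apply arcsin to both sides: theta = arcsin(5)

Step 2 applies arcsin to 5. However, arcsin(x) is only defined for x in [-1, 1] because sin(theta) can only produce values in that range. Since |5| > 1, arcsin(5) is undefined. There is no angle whose sine equals 5.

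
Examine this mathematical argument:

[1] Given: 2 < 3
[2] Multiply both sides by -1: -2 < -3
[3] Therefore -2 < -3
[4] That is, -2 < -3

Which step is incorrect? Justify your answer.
Step 2: Multiply both sides by -1: -2 < -3

Step 2 multiplies both sides by -1 but fails to reverse the inequality sign. When multiplying (or dividing) an inequality by a negative number, the direction must be reversed. Since 2 < 3, we should get -2 > -3, i.e., -2 > -3.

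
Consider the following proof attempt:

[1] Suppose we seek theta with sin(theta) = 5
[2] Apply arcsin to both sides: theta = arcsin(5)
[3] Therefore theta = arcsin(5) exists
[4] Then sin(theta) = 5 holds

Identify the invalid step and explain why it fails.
Step 2: Apply arcsin to both sides: theta = arcsin(5)

Step 2 applies arcsin to 5. However, arcsin(x) is only defined for x in [-1, 1] because sin(theta) can only produce values in that range. Since |5| > 1, arcsin(5) is undefined. There is no angle whose sine equals 5.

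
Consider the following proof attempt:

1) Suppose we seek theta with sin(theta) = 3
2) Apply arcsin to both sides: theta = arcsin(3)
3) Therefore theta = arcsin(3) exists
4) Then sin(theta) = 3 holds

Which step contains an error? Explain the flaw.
Step 2: Apply arcsin to both sides: theta = arcsin(3)

Step 2 applies arcsin to 3. However, arcsin(x) is only defined for x in [-1, 1] because sin(theta) can only produce values in that range. Since |3| > 1, arcsin(3) is undefined. There is no angle whose sine equals 3.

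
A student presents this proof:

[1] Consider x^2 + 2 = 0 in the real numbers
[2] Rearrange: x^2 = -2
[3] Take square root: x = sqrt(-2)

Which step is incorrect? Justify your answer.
Step 3: Take square root: x = sqrt(-2)

Step 3 takes the square root of -2, which is negative. In the real number system, the square root of a negative number is undefined. The equation x^2 + 2 = 0 has no real solutions. Square roots of negative numbers only exist in the complex numbers.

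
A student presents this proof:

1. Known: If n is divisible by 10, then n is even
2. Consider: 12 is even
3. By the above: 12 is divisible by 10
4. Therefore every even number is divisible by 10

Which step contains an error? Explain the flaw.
Step 3: By the above: 12 is divisible by 10

Step 3 commits the fallacy of affirming the consequent. The known fact 'divisible by 10 → even' does NOT imply 'even → divisible by 10'. That would be the converse, which is false. For example, 12 is even but 12 ÷ 10 = 1.20, which is not an integer.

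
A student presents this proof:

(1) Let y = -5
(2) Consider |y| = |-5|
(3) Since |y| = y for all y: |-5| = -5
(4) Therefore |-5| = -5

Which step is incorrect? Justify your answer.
Step 3: Since |y| = y for all y: |-5| = -5

Step 3 incorrectly states that |y| = y for all y. The correct definition is |y| = y when y >= 0, and |y| = -y when y < 0. Since -5 < 0, we have |-5| = -(-5) = 5, not -5.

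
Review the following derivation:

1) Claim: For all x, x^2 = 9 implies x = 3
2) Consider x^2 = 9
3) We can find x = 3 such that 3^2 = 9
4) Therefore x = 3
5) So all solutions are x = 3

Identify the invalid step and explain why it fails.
Step 4: Therefore x = 3

Step 4 incorrectly concludes that x = 3 is the only solution. The proof shows that x = 3 is A solution (existence), but does not show it is the ONLY solution (uniqueness). In fact, x = -3 is also a solution since (-3)^2 = 9. Finding one solution doesn't prove there are no others.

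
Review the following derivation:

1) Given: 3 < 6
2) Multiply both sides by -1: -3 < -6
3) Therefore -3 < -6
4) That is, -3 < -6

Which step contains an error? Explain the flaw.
Step 2: Multiply both sides by -1: -3 < -6

Step 2 multiplies both sides by -1 but fails to reverse the inequality sign. When multiplying (or dividing) an inequality by a negative number, the direction must be reversed. Since 3 < 6, we should get -3 > -6, i.e., -3 > -6.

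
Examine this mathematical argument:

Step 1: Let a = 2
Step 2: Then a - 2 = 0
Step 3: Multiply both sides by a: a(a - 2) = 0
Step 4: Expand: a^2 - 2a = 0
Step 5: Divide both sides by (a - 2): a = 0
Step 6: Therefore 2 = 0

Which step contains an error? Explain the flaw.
Step 5: Divide both sides by (a - 2): a = 0

Step 5 divides both sides by (a - 2). However, since a = 2, we have (a - 2) = 0. Division by zero is undefined, making this step invalid.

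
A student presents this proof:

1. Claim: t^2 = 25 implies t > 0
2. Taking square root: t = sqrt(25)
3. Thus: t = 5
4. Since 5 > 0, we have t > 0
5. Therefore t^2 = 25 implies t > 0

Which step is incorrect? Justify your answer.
Step 2: Taking square root: t = sqrt(25)

Step 2 takes the square root and assumes the positive root only. The equation t^2 = 25 actually has two solutions: t = 5 and t = -5. The proof silently assumes t > 0 without justification, then uses this assumption to conclude t > 0, which is circular. The counterexample t = -5 shows the claim is false.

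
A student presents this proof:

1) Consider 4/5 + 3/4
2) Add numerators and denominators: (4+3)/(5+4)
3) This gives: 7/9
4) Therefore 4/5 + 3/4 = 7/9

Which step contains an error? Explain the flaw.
Step 2: Add numerators and denominators: (4+3)/(5+4)

Step 2 incorrectly adds fractions by separately adding numerators and denominators. This is wrong. The correct method requires a common denominator: 4/5 + 3/4 = (4×4 + 3×5)/(5×4) = 31/20 = 31/20. The method used gives 7/9, which is different.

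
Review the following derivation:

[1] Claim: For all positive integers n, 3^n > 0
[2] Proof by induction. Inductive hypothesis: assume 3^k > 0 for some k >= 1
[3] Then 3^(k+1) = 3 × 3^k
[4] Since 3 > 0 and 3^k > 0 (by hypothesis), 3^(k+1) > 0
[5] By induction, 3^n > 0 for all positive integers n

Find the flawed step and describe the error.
Step 5: By induction, 3^n > 0 for all positive integers n

Step 5 concludes the proof by induction, but no base case was ever established. A valid induction proof requires: (1) a base case proving 3^1 > 0, and (2) an inductive step showing IF 3^k > 0 THEN 3^(k+1) > 0. Steps 2-4 correctly establish the inductive step, but without the base case the conclusion in step 5 does not follow.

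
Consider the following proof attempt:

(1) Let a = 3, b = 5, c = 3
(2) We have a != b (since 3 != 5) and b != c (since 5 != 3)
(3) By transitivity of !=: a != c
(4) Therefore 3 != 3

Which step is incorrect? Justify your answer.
Step 3: By transitivity of !=: a != c

Step 3 incorrectly applies transitivity to the '!=' relation. Transitivity states: if a R b and b R c, then a R c. However, '!=' is not transitive. Counterexample: 3 != 5 and 5 != 3, but 3 = 3 (both equal 3). Transitivity holds for relations like <, <=, =, but not for !=.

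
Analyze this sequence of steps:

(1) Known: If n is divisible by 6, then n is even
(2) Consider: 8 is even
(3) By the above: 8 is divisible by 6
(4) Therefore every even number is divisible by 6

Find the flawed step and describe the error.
Step 3: By the above: 8 is divisible by 6

Step 3 commits the fallacy of affirming the consequent. The known fact 'divisible by 6 → even' does NOT imply 'even → divisible by 6'. That would be the converse, which is false. For example, 8 is even but 8 ÷ 6 = 1.33, which is not an integer.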